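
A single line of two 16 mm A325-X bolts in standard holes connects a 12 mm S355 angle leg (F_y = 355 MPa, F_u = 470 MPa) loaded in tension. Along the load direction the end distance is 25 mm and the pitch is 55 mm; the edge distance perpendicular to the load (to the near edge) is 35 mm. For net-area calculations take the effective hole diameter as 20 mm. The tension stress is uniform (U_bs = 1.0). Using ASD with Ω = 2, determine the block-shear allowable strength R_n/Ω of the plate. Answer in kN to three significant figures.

Shear plane L_v = 25 + 1·55 = 80 mm; A_gv = 80 × 12 = 960 mm².
A_nv = (80 − 1.5·20) × 12 = 600 mm².
A_nt = (35 − 0.5·20) × 12 = 300 mm².
0.6 F_u A_nv = 169.2 kN; 0.6 F_y A_gv = 204.5 kN → shear rupture governs the shear term.
R_n = 169.2 + 1.0 × 470 × 300 / 1000 = 310.2 kN.
Allowable strength R_n/Ω = 310.2 / 2 = 155 kN.

155 kN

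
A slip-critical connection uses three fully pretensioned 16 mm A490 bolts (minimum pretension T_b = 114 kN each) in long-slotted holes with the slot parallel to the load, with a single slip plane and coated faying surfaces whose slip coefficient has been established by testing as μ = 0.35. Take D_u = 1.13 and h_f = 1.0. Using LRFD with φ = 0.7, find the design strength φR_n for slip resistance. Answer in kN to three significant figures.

94.7 kN

R_n = μ · D_u · h_f · T_b · n_s · n_b = 0.35 × 1.13 × 1.0 × 114 × 1 × 3 = 135.3 kN.
Design strength φR_n = 0.7 × 135.3 = 94.7 kN.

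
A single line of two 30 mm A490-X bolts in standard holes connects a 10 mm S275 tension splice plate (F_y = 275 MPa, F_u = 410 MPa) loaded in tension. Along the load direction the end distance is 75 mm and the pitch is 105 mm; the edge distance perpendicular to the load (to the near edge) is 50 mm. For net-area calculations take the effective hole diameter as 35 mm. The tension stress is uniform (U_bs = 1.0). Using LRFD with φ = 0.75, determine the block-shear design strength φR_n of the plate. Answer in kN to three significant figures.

Shear plane L_v = 75 + 1·105 = 180 mm; A_gv = 180 × 10 = 1800 mm².
A_nv = (180 − 1.5·35) × 10 = 1275 mm².
A_nt = (50 − 0.5·35) × 10 = 325 mm².
0.6 F_u A_nv = 313.7 kN; 0.6 F_y A_gv = 297 kN → shear yielding governs the shear term.
R_n = 297 + 1.0 × 410 × 325 / 1000 = 430.2 kN.
Design strength φR_n = 0.75 × 430.2 = 323 kN.

323 kN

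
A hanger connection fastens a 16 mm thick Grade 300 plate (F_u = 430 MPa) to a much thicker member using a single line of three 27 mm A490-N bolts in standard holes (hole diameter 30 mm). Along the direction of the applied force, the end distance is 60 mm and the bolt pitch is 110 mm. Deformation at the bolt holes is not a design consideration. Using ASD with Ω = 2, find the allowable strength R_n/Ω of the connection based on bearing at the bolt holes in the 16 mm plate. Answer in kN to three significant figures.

Per bolt r_n = 1.5 l_c t F_u ≤ 3.0 d t F_u; upper limit = 3.0 × 27 × 16 × 430 / 1000 = 557.3 kN.
Edge bolt: l_c = 60 − 30/2 = 45 mm → 1.5 × 45 × 16 × 430 / 1000 = 464.4 → r_n = 464.4 kN.
Interior bolts: l_c = 110 − 30 = 80 mm → 1.5 × 80 × 16 × 430 / 1000 = 825.6 → r_n = 557.3 kN.
R_n = 1 × 464.4 + 2 × 557.3 = 1579 kN.
Allowable strength R_n/Ω = 1579 / 2 = 789 kN.

789 kN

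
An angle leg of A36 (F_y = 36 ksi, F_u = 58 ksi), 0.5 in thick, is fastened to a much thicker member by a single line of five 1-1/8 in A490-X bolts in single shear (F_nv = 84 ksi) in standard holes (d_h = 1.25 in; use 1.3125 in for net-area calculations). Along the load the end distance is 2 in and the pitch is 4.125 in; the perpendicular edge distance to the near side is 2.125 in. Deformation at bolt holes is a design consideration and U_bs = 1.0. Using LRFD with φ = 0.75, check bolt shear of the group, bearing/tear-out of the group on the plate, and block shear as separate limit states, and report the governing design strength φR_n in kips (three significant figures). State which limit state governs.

Bolt shear: A_b = π·1.125²/4 = 0.994 in²; R_n = 84 × 0.994 × 5 × 1 = 417.5 kips → 0.75 × 417.5 = 313 kips.
Bearing: edge l_c = 1.375, r_n = 47.85 kips; interior l_c = 2.875, r_n = 78.3 kips; R_n = 47.85 + 4·78.3 = 361 kips → 271 kips.
Block shear: A_gv = 9.25, A_nv = 6.297, A_nt = 0.7344 in²; R_n = min(0.6F_uA_nv, 0.6F_yA_gv) + U_bs·F_u·A_nt = 242.4 kips → 182 kips.
Block shear governs: 182 kips.

182 kips (block shear governs)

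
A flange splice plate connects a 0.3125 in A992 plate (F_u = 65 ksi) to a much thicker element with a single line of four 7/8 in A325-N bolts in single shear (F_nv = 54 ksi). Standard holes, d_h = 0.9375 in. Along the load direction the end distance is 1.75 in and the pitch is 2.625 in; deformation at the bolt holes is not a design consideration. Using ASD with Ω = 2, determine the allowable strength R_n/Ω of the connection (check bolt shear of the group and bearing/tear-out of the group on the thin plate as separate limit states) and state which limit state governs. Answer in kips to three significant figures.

64.9 kips (bolt shear governs)

Bolt shear: A_b = π·0.875²/4 = 0.6013 in²; R_n = 54 × 0.6013 × 4 × 1 = 129.9 kips → 129.9 / 2 = 64.9 kips.
Bearing (1.5 l_c t F_u ≤ 3.0 d t F_u): upper limit = 3.0·0.875·0.3125·65 = 53.32 kips.
  Edge l_c = 1.75 − 0.9375/2 = 1.281 → r_n = 39.04 kips; interior l_c = 2.625 − 0.9375 = 1.688 → r_n = 51.42 kips.
  R_n,bearing = 1·39.04 + 3·51.42 = 193.3 kips → 193.3 / 2 = 96.6 kips.
Bolt shear governs: 64.9 kips.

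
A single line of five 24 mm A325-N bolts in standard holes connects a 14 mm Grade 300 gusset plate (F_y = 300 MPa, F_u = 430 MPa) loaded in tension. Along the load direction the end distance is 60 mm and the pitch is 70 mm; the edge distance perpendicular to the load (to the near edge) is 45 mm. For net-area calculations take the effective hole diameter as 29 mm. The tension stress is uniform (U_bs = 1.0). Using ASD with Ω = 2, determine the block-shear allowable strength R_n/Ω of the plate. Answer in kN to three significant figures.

Shear plane L_v = 60 + 4·70 = 340 mm; A_gv = 340 × 14 = 4760 mm².
A_nv = (340 − 4.5·29) × 14 = 2933 mm².
A_nt = (45 − 0.5·29) × 14 = 427 mm².
0.6 F_u A_nv = 756.7 kN; 0.6 F_y A_gv = 856.8 kN → shear rupture governs the shear term.
R_n = 756.7 + 1.0 × 430 × 427 / 1000 = 940.3 kN.
Allowable strength R_n/Ω = 940.3 / 2 = 470 kN.

470 kN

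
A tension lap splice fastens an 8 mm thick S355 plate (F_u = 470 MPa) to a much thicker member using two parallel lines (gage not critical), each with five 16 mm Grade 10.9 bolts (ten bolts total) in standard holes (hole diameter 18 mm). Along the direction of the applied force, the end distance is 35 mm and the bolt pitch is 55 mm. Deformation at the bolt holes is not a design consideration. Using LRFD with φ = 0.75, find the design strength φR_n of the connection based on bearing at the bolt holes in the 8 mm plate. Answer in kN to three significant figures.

Per bolt r_n = 1.5 l_c t F_u ≤ 3.0 d t F_u; upper limit = 3.0 × 16 × 8 × 470 / 1000 = 180.5 kN.
Edge bolt: l_c = 35 − 18/2 = 26 mm → 1.5 × 26 × 8 × 470 / 1000 = 146.6 → r_n = 146.6 kN.
Interior bolts: l_c = 55 − 18 = 37 mm → 1.5 × 37 × 8 × 470 / 1000 = 208.7 → r_n = 180.5 kN.
R_n = 2 × 146.6 + 8 × 180.5 = 1737 kN.
Design strength φR_n = 0.75 × 1737 = 1300 kN.

1300 kN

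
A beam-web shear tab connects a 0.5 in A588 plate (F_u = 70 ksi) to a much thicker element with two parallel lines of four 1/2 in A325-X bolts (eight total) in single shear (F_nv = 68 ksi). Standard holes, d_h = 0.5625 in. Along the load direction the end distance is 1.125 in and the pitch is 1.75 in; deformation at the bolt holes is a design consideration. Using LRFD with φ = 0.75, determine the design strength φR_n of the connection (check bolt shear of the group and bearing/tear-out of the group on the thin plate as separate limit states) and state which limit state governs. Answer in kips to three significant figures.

Bolt shear: A_b = π·0.5²/4 = 0.1963 in²; R_n = 68 × 0.1963 × 8 × 1 = 106.8 kips → 0.75 × 106.8 = 80.1 kips.
Bearing (1.2 l_c t F_u ≤ 2.4 d t F_u): upper limit = 2.4·0.5·0.5·70 = 42 kips.
  Edge l_c = 1.125 − 0.5625/2 = 0.8438 → r_n = 35.44 kips; interior l_c = 1.75 − 0.5625 = 1.188 → r_n = 42 kips.
  R_n,bearing = 2·35.44 + 6·42 = 322.9 kips → 0.75 × 322.9 = 242 kips.
Bolt shear governs: 80.1 kips.

80.1 kips (bolt shear governs)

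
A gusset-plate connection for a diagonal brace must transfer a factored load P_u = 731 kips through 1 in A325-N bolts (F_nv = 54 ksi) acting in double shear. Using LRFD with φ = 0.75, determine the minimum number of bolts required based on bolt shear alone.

12 bolts

A_b = π·1²/4 = 0.7854 in².
Per-bolt design strength φR_n = 0.75 × 54 × 0.7854 × 2 = 63.62 kips.
n ≥ 731 / 63.62 = 11.49 → use 12 bolts.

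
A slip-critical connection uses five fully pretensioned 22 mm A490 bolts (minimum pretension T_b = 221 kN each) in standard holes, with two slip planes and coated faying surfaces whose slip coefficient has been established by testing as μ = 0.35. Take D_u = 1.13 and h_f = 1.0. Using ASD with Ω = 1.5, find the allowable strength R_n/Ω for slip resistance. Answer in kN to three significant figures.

R_n = μ · D_u · h_f · T_b · n_s · n_b = 0.35 × 1.13 × 1.0 × 221 × 2 × 5 = 874.1 kN.
Allowable strength R_n/Ω = 874.1 / 1.5 = 583 kN.

583 kN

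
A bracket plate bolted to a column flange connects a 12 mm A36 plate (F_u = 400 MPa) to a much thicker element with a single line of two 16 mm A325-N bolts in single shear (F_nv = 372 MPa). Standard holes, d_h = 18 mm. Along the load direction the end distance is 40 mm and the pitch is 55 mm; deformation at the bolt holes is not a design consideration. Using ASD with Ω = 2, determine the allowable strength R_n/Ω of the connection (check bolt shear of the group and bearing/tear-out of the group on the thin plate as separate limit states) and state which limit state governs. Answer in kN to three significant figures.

74.8 kN (bolt shear governs)

Bolt shear: A_b = π·16²/4 = 201.1 mm²; R_n = 372 × 201.1 × 2 × 1 / 1000 = 149.6 kN → 149.6 / 2 = 74.8 kN.
Bearing (1.5 l_c t F_u ≤ 3.0 d t F_u): upper limit = 3.0·16·12·400 / 1000 = 230.4 kN.
  Edge l_c = 40 − 18/2 = 31 → r_n = 223.2 kN; interior l_c = 55 − 18 = 37 → r_n = 230.4 kN.
  R_n,bearing = 1·223.2 + 1·230.4 = 453.6 kN → 453.6 / 2 = 227 kN.
Bolt shear governs: 74.8 kN.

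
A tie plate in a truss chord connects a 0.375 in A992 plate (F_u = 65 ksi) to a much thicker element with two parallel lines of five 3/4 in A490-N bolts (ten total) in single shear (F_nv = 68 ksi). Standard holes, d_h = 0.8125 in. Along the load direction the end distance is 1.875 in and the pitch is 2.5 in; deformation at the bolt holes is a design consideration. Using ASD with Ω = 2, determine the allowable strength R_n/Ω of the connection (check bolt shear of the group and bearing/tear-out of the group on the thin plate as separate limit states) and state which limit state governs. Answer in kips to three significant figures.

Bolt shear: A_b = π·0.75²/4 = 0.4418 in²; R_n = 68 × 0.4418 × 10 × 1 = 300.4 kips → 300.4 / 2 = 150 kips.
Bearing (1.2 l_c t F_u ≤ 2.4 d t F_u): upper limit = 2.4·0.75·0.375·65 = 43.87 kips.
  Edge l_c = 1.875 − 0.8125/2 = 1.469 → r_n = 42.96 kips; interior l_c = 2.5 − 0.8125 = 1.688 → r_n = 43.87 kips.
  R_n,bearing = 2·42.96 + 8·43.87 = 436.9 kips → 436.9 / 2 = 218 kips.
Bolt shear governs: 150 kips.

150 kips (bolt shear governs)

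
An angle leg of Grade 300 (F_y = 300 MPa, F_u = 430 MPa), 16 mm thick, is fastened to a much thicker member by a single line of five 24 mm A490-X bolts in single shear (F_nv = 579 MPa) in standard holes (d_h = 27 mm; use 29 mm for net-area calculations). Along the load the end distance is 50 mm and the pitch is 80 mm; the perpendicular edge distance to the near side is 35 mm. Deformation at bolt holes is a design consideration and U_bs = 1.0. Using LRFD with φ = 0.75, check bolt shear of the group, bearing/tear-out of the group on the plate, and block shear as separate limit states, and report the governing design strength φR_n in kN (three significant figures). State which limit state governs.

Bolt shear: A_b = π·24²/4 = 452.4 mm²; R_n = 579 × 452.4 × 5 × 1 / 1000 = 1310 kN → 0.75 × 1310 = 982 kN.
Bearing: edge l_c = 36.5, r_n = 301.3 kN; interior l_c = 53, r_n = 396.3 kN; R_n = 301.3 + 4·396.3 = 1886 kN → 1410 kN.
Block shear: A_gv = 5920, A_nv = 3832, A_nt = 328 mm²; R_n = min(0.6F_uA_nv, 0.6F_yA_gv) + U_bs·F_u·A_nt = 1130 kN → 847 kN.
Block shear governs: 847 kN.

847 kN (block shear governs)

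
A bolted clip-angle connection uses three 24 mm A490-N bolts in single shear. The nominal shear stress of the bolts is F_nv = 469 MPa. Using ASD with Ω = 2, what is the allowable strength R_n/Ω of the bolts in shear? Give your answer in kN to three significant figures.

318 kN

A_b = π × 24² / 4 = 452.4 mm².
R_n = F_nv · A_b · n · n_s = 469 × 452.4 × 3 × 1 / 1000 = 636.5 kN.
Allowable strength R_n/Ω = 636.5 / 2 = 318 kN.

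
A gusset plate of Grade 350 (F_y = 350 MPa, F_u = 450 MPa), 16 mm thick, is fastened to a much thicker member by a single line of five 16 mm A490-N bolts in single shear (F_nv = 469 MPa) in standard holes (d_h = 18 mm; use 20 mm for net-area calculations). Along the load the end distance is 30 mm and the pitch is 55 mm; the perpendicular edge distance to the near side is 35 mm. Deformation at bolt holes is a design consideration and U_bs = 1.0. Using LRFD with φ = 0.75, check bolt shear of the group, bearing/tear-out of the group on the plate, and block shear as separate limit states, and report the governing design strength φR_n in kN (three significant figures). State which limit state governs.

Bolt shear: A_b = π·16²/4 = 201.1 mm²; R_n = 469 × 201.1 × 5 × 1 / 1000 = 471.5 kN → 0.75 × 471.5 = 354 kN.
Bearing: edge l_c = 21, r_n = 181.4 kN; interior l_c = 37, r_n = 276.5 kN; R_n = 181.4 + 4·276.5 = 1287 kN → 966 kN.
Block shear: A_gv = 4000, A_nv = 2560, A_nt = 400 mm²; R_n = min(0.6F_uA_nv, 0.6F_yA_gv) + U_bs·F_u·A_nt = 871.2 kN → 653 kN.
Bolt shear governs: 354 kN.

354 kN (bolt shear governs)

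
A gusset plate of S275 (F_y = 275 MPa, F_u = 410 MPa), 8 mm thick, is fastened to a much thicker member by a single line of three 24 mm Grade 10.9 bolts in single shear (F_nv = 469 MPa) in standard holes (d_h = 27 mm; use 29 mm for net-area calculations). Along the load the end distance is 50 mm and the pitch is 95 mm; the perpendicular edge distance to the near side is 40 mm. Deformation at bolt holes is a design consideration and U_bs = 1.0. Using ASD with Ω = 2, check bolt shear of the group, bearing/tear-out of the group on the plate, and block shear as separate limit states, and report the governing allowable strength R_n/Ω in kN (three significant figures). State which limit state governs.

200 kN (block shear governs)

Bolt shear: A_b = π·24²/4 = 452.4 mm²; R_n = 469 × 452.4 × 3 × 1 / 1000 = 636.5 kN → 636.5 / 2 = 318 kN.
Bearing: edge l_c = 36.5, r_n = 143.7 kN; interior l_c = 68, r_n = 188.9 kN; R_n = 143.7 + 2·188.9 = 521.5 kN → 261 kN.
Block shear: A_gv = 1920, A_nv = 1340, A_nt = 204 mm²; R_n = min(0.6F_uA_nv, 0.6F_yA_gv) + U_bs·F_u·A_nt = 400.4 kN → 200 kN.
Block shear governs: 200 kN.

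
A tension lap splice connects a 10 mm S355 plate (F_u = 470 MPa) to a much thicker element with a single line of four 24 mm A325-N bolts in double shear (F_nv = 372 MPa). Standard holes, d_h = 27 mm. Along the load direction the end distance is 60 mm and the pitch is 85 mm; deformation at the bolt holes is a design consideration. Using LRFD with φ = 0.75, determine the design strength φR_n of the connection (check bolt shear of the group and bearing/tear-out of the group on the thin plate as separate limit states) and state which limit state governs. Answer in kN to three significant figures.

Bolt shear: A_b = π·24²/4 = 452.4 mm²; R_n = 372 × 452.4 × 4 × 2 / 1000 = 1346 kN → 0.75 × 1346 = 1010 kN.
Bearing (1.2 l_c t F_u ≤ 2.4 d t F_u): upper limit = 2.4·24·10·470 / 1000 = 270.7 kN.
  Edge l_c = 60 − 27/2 = 46.5 → r_n = 262.3 kN; interior l_c = 85 − 27 = 58 → r_n = 270.7 kN.
  R_n,bearing = 1·262.3 + 3·270.7 = 1074 kN → 0.75 × 1074 = 806 kN.
Bearing governs: 806 kN.

806 kN (bearing governs)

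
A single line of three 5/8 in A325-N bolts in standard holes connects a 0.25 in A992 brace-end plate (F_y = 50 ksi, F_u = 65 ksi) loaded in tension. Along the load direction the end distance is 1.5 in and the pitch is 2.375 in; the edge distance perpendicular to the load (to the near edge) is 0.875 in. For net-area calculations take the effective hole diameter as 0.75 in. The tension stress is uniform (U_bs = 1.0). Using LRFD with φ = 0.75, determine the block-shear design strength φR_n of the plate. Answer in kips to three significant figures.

38.1 kips

Shear plane L_v = 1.5 + 2·2.375 = 6.25 in; A_gv = 6.25 × 0.25 = 1.562 in².
A_nv = (6.25 − 2.5·0.75) × 0.25 = 1.094 in².
A_nt = (0.875 − 0.5·0.75) × 0.25 = 0.125 in².
0.6 F_u A_nv = 42.66 kips; 0.6 F_y A_gv = 46.88 kips → shear rupture governs the shear term.
R_n = 42.66 + 1.0 × 65 × 0.125 = 50.78 kips.
Design strength φR_n = 0.75 × 50.78 = 38.1 kips.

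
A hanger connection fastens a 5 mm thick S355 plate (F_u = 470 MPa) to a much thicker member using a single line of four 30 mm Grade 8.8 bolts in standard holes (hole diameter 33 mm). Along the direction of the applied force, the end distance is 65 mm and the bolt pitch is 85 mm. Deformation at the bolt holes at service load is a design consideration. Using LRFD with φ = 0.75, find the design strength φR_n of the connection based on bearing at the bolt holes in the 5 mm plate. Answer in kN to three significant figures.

Per bolt r_n = 1.2 l_c t F_u ≤ 2.4 d t F_u; upper limit = 2.4 × 30 × 5 × 470 / 1000 = 169.2 kN.
Edge bolt: l_c = 65 − 33/2 = 48.5 mm → 1.2 × 48.5 × 5 × 470 / 1000 = 136.8 → r_n = 136.8 kN.
Interior bolts: l_c = 85 − 33 = 52 mm → 1.2 × 52 × 5 × 470 / 1000 = 146.6 → r_n = 146.6 kN.
R_n = 1 × 136.8 + 3 × 146.6 = 576.7 kN.
Design strength φR_n = 0.75 × 576.7 = 433 kN.

433 kN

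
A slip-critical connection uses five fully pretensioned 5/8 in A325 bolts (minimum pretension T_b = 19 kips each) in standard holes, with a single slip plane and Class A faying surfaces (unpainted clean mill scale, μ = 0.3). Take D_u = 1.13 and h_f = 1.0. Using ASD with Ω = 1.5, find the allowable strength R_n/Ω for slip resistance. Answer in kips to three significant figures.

R_n = μ · D_u · h_f · T_b · n_s · n_b = 0.3 × 1.13 × 1.0 × 19 × 1 × 5 = 32.2 kips.
Allowable strength R_n/Ω = 32.2 / 1.5 = 21.5 kips.

21.5 kips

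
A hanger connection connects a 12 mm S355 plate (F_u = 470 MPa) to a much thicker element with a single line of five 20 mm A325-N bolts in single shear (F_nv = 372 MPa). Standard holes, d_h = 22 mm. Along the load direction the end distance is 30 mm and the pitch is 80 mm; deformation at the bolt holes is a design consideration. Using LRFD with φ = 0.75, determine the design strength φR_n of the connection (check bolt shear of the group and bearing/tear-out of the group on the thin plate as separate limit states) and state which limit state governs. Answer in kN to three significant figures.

Bolt shear: A_b = π·20²/4 = 314.2 mm²; R_n = 372 × 314.2 × 5 × 1 / 1000 = 584.3 kN → 0.75 × 584.3 = 438 kN.
Bearing (1.2 l_c t F_u ≤ 2.4 d t F_u): upper limit = 2.4·20·12·470 / 1000 = 270.7 kN.
  Edge l_c = 30 − 22/2 = 19 → r_n = 128.6 kN; interior l_c = 80 − 22 = 58 → r_n = 270.7 kN.
  R_n,bearing = 1·128.6 + 4·270.7 = 1211 kN → 0.75 × 1211 = 909 kN.
Bolt shear governs: 438 kN.

438 kN (bolt shear governs)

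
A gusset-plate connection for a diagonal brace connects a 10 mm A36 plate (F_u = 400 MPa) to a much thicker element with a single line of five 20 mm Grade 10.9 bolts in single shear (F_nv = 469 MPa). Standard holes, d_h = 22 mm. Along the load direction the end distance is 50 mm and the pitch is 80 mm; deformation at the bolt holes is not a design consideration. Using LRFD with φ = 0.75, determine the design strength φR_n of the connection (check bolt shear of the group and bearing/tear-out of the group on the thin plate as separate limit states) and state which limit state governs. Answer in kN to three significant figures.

Bolt shear: A_b = π·20²/4 = 314.2 mm²; R_n = 469 × 314.2 × 5 × 1 / 1000 = 736.7 kN → 0.75 × 736.7 = 553 kN.
Bearing (1.5 l_c t F_u ≤ 3.0 d t F_u): upper limit = 3.0·20·10·400 / 1000 = 240 kN.
  Edge l_c = 50 − 22/2 = 39 → r_n = 234 kN; interior l_c = 80 − 22 = 58 → r_n = 240 kN.
  R_n,bearing = 1·234 + 4·240 = 1194 kN → 0.75 × 1194 = 896 kN.
Bolt shear governs: 553 kN.

553 kN (bolt shear governs)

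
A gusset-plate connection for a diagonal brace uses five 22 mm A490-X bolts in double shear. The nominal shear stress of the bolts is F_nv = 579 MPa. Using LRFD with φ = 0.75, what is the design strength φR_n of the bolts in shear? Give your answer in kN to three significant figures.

A_b = π × 22² / 4 = 380.1 mm².
R_n = F_nv · A_b · n · n_s = 579 × 380.1 × 5 × 2 / 1000 = 2201 kN.
Design strength φR_n = 0.75 × 2201 = 1650 kN.

1650 kN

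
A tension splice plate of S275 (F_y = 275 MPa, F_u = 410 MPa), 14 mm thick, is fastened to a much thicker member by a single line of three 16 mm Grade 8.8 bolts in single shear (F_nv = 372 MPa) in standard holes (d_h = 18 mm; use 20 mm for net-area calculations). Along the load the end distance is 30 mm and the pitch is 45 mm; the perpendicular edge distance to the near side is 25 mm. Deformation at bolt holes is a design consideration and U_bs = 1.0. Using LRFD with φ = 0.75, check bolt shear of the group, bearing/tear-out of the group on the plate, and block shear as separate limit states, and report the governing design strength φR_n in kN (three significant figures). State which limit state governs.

Bolt shear: A_b = π·16²/4 = 201.1 mm²; R_n = 372 × 201.1 × 3 × 1 / 1000 = 224.4 kN → 0.75 × 224.4 = 168 kN.
Bearing: edge l_c = 21, r_n = 144.6 kN; interior l_c = 27, r_n = 186 kN; R_n = 144.6 + 2·186 = 516.6 kN → 387 kN.
Block shear: A_gv = 1680, A_nv = 980, A_nt = 210 mm²; R_n = min(0.6F_uA_nv, 0.6F_yA_gv) + U_bs·F_u·A_nt = 327.2 kN → 245 kN.
Bolt shear governs: 168 kN.

168 kN (bolt shear governs)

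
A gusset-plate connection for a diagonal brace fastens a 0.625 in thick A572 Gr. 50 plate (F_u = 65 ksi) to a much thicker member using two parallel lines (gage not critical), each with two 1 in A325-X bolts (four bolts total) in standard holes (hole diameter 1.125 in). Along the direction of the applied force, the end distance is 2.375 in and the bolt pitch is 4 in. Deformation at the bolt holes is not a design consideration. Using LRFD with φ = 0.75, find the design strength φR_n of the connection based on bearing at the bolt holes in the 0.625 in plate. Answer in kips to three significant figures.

348 kips

Per bolt r_n = 1.5 l_c t F_u ≤ 3.0 d t F_u; upper limit = 3.0 × 1 × 0.625 × 65 = 121.9 kips.
Edge bolt: l_c = 2.375 − 1.125/2 = 1.812 in → 1.5 × 1.812 × 0.625 × 65 = 110.4 → r_n = 110.4 kips.
Interior bolts: l_c = 4 − 1.125 = 2.875 in → 1.5 × 2.875 × 0.625 × 65 = 175.2 → r_n = 121.9 kips.
R_n = 2 × 110.4 + 2 × 121.9 = 464.6 kips.
Design strength φR_n = 0.75 × 464.6 = 348 kips.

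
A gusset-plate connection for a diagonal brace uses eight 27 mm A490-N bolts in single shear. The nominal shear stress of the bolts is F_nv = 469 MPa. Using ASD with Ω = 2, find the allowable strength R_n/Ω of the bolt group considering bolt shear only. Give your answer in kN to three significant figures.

1070 kN

A_b = π × 27² / 4 = 572.6 mm².
R_n = F_nv · A_b · n · n_s = 469 × 572.6 × 8 × 1 / 1000 = 2148 kN.
Allowable strength R_n/Ω = 2148 / 2 = 1070 kN.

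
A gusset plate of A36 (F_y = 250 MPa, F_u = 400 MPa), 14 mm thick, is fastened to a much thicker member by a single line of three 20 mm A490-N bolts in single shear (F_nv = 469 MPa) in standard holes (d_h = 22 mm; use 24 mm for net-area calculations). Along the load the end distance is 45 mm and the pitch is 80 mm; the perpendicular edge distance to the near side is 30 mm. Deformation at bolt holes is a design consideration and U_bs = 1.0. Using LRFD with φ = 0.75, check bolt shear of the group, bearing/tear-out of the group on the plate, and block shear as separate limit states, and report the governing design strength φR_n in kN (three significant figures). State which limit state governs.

Bolt shear: A_b = π·20²/4 = 314.2 mm²; R_n = 469 × 314.2 × 3 × 1 / 1000 = 442 kN → 0.75 × 442 = 332 kN.
Bearing: edge l_c = 34, r_n = 228.5 kN; interior l_c = 58, r_n = 268.8 kN; R_n = 228.5 + 2·268.8 = 766.1 kN → 575 kN.
Block shear: A_gv = 2870, A_nv = 2030, A_nt = 252 mm²; R_n = min(0.6F_uA_nv, 0.6F_yA_gv) + U_bs·F_u·A_nt = 531.3 kN → 398 kN.
Bolt shear governs: 332 kN.

332 kN (bolt shear governs)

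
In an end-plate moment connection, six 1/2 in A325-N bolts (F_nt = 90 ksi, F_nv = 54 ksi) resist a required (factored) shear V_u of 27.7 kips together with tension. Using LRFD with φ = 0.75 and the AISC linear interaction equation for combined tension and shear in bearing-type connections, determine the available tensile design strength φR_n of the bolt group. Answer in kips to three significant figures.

A_b = π·0.5²/4 = 0.1963 in²; f_rv = 27.7 / (6 × 0.1963) = 23.51 ksi.
F'_nt = 1.3 F_nt − (F_nt / φF_nv) f_rv = 1.3·90 − (90/(0.75·54))·23.51 = 64.75 ksi, capped at F_nt → F'_nt = 64.75 ksi.
R_n = F'_nt · A_b · n = 64.75 × 0.1963 × 6 = 76.28 kips.
Design strength φR_n = 0.75 × 76.28 = 57.2 kips.

57.2 kips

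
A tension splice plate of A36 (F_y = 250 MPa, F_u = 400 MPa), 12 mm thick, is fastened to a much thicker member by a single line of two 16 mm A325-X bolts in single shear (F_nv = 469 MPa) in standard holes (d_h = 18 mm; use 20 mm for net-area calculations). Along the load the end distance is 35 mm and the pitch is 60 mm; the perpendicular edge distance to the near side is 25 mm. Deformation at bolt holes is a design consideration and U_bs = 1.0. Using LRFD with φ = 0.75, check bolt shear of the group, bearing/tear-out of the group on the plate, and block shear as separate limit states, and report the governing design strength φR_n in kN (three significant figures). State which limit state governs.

Bolt shear: A_b = π·16²/4 = 201.1 mm²; R_n = 469 × 201.1 × 2 × 1 / 1000 = 188.6 kN → 0.75 × 188.6 = 141 kN.
Bearing: edge l_c = 26, r_n = 149.8 kN; interior l_c = 42, r_n = 184.3 kN; R_n = 149.8 + 1·184.3 = 334.1 kN → 251 kN.
Block shear: A_gv = 1140, A_nv = 780, A_nt = 180 mm²; R_n = min(0.6F_uA_nv, 0.6F_yA_gv) + U_bs·F_u·A_nt = 243 kN → 182 kN.
Bolt shear governs: 141 kN.

141 kN (bolt shear governs)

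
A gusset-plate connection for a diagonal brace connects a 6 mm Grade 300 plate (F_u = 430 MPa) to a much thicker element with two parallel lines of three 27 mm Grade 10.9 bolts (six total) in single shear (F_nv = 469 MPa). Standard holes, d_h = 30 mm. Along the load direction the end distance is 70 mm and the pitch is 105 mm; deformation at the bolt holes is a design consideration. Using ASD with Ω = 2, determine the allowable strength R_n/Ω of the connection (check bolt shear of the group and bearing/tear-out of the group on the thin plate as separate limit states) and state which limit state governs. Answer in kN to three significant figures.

Bolt shear: A_b = π·27²/4 = 572.6 mm²; R_n = 469 × 572.6 × 6 × 1 / 1000 = 1611 kN → 1611 / 2 = 806 kN.
Bearing (1.2 l_c t F_u ≤ 2.4 d t F_u): upper limit = 2.4·27·6·430 / 1000 = 167.2 kN.
  Edge l_c = 70 − 30/2 = 55 → r_n = 167.2 kN; interior l_c = 105 − 30 = 75 → r_n = 167.2 kN.
  R_n,bearing = 2·167.2 + 4·167.2 = 1003 kN → 1003 / 2 = 502 kN.
Bearing governs: 502 kN.

502 kN (bearing governs)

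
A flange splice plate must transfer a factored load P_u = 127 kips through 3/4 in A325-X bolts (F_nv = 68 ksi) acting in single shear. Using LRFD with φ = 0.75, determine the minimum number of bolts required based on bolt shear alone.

A_b = π·0.75²/4 = 0.4418 in².
Per-bolt design strength φR_n = 0.75 × 68 × 0.4418 × 1 = 22.53 kips.
n ≥ 127 / 22.53 = 5.637 → use 6 bolts.

6 bolts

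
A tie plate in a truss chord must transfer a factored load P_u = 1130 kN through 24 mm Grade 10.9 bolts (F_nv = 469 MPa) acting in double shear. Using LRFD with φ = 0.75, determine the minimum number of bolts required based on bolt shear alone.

A_b = π·24²/4 = 452.4 mm².
Per-bolt design strength φR_n = 0.75 × 469 × 452.4 × 2 / 1000 = 318.3 kN.
n ≥ 1130 / 318.3 = 3.551 → use 4 bolts.

4 bolts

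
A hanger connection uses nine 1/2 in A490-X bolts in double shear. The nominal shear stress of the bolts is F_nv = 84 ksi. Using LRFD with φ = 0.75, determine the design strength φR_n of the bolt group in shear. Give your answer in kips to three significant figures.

A_b = π × 0.5² / 4 = 0.1963 in².
R_n = F_nv · A_b · n · n_s = 84 × 0.1963 × 9 × 2 = 296.9 kips.
Design strength φR_n = 0.75 × 296.9 = 223 kips.

223 kips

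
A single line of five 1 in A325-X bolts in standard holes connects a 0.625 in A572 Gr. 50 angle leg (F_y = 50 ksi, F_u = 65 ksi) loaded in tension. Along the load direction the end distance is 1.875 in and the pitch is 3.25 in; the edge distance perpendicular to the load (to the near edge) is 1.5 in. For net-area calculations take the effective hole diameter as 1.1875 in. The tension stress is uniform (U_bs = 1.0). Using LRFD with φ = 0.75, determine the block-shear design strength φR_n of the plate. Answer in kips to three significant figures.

202 kips

Shear plane L_v = 1.875 + 4·3.25 = 14.88 in; A_gv = 14.88 × 0.625 = 9.297 in².
A_nv = (14.88 − 4.5·1.1875) × 0.625 = 5.957 in².
A_nt = (1.5 − 0.5·1.1875) × 0.625 = 0.5664 in².
0.6 F_u A_nv = 232.3 kips; 0.6 F_y A_gv = 278.9 kips → shear rupture governs the shear term.
R_n = 232.3 + 1.0 × 65 × 0.5664 = 269.1 kips.
Design strength φR_n = 0.75 × 269.1 = 202 kips.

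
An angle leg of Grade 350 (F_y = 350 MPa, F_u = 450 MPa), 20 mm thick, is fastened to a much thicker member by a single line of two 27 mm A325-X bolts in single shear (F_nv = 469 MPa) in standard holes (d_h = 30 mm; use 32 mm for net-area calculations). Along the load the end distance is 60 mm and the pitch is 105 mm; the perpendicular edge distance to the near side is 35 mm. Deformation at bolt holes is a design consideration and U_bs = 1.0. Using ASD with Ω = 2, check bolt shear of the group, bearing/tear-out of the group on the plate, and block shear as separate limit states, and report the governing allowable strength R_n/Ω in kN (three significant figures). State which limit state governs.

Bolt shear: A_b = π·27²/4 = 572.6 mm²; R_n = 469 × 572.6 × 2 × 1 / 1000 = 537.1 kN → 537.1 / 2 = 269 kN.
Bearing: edge l_c = 45, r_n = 486 kN; interior l_c = 75, r_n = 583.2 kN; R_n = 486 + 1·583.2 = 1069 kN → 535 kN.
Block shear: A_gv = 3300, A_nv = 2340, A_nt = 380 mm²; R_n = min(0.6F_uA_nv, 0.6F_yA_gv) + U_bs·F_u·A_nt = 802.8 kN → 401 kN.
Bolt shear governs: 269 kN.

269 kN (bolt shear governs)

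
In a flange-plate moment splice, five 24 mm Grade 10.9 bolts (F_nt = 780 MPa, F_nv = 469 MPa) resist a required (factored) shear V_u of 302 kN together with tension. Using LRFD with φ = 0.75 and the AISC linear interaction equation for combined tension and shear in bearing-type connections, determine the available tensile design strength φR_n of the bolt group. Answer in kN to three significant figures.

A_b = π·24²/4 = 452.4 mm²; f_rv = 302 × 1000 / (5 × 452.4) = 133.5 MPa.
F'_nt = 1.3 F_nt − (F_nt / φF_nv) f_rv = 1.3·780 − (780/(0.75·469))·133.5 = 717.9 MPa, capped at F_nt → F'_nt = 717.9 MPa.
R_n = F'_nt · A_b · n = 717.9 × 452.4 × 5 / 1000 = 1624 kN.
Design strength φR_n = 0.75 × 1624 = 1220 kN.

1220 kN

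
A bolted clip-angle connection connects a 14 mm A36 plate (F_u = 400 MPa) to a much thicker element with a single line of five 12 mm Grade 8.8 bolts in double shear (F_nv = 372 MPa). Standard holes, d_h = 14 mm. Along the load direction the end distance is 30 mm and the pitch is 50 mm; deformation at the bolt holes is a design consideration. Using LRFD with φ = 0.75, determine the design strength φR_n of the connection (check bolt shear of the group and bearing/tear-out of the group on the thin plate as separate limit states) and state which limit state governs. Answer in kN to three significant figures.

Bolt shear: A_b = π·12²/4 = 113.1 mm²; R_n = 372 × 113.1 × 5 × 2 / 1000 = 420.7 kN → 0.75 × 420.7 = 316 kN.
Bearing (1.2 l_c t F_u ≤ 2.4 d t F_u): upper limit = 2.4·12·14·400 / 1000 = 161.3 kN.
  Edge l_c = 30 − 14/2 = 23 → r_n = 154.6 kN; interior l_c = 50 − 14 = 36 → r_n = 161.3 kN.
  R_n,bearing = 1·154.6 + 4·161.3 = 799.7 kN → 0.75 × 799.7 = 600 kN.
Bolt shear governs: 316 kN.

316 kN (bolt shear governs)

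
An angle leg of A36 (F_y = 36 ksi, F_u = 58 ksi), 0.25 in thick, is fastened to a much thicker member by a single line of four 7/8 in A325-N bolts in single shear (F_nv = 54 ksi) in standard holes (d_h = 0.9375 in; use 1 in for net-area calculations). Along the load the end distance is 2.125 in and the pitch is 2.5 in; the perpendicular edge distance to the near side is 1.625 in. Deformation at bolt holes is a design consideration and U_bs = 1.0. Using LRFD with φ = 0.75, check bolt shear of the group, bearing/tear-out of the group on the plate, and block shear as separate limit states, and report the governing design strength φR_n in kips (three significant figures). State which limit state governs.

Bolt shear: A_b = π·0.875²/4 = 0.6013 in²; R_n = 54 × 0.6013 × 4 × 1 = 129.9 kips → 0.75 × 129.9 = 97.4 kips.
Bearing: edge l_c = 1.656, r_n = 28.82 kips; interior l_c = 1.562, r_n = 27.19 kips; R_n = 28.82 + 3·27.19 = 110.4 kips → 82.8 kips.
Block shear: A_gv = 2.406, A_nv = 1.531, A_nt = 0.2812 in²; R_n = min(0.6F_uA_nv, 0.6F_yA_gv) + U_bs·F_u·A_nt = 68.29 kips → 51.2 kips.
Block shear governs: 51.2 kips.

51.2 kips (block shear governs)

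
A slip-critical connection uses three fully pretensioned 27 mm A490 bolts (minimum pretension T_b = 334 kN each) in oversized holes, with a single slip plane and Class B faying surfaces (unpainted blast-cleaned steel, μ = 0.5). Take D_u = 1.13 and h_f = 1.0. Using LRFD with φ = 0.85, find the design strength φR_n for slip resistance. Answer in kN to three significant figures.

R_n = μ · D_u · h_f · T_b · n_s · n_b = 0.5 × 1.13 × 1.0 × 334 × 1 × 3 = 566.1 kN.
Design strength φR_n = 0.85 × 566.1 = 481 kN.

481 kN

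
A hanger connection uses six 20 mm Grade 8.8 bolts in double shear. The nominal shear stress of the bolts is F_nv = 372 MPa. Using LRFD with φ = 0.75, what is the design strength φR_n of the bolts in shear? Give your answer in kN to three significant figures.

1050 kN

A_b = π × 20² / 4 = 314.2 mm².
R_n = F_nv · A_b · n · n_s = 372 × 314.2 × 6 × 2 / 1000 = 1402 kN.
Design strength φR_n = 0.75 × 1402 = 1050 kN.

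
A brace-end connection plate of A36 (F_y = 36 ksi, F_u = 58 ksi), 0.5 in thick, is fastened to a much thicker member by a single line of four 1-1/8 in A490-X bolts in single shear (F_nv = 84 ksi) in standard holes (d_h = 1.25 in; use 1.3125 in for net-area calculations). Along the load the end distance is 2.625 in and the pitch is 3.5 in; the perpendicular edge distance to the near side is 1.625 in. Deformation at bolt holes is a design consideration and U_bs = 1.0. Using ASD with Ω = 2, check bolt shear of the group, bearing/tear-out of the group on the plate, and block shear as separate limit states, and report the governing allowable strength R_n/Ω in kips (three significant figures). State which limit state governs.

Bolt shear: A_b = π·1.125²/4 = 0.994 in²; R_n = 84 × 0.994 × 4 × 1 = 334 kips → 334 / 2 = 167 kips.
Bearing: edge l_c = 2, r_n = 69.6 kips; interior l_c = 2.25, r_n = 78.3 kips; R_n = 69.6 + 3·78.3 = 304.5 kips → 152 kips.
Block shear: A_gv = 6.562, A_nv = 4.266, A_nt = 0.4844 in²; R_n = min(0.6F_uA_nv, 0.6F_yA_gv) + U_bs·F_u·A_nt = 169.8 kips → 84.9 kips.
Block shear governs: 84.9 kips.

84.9 kips (block shear governs)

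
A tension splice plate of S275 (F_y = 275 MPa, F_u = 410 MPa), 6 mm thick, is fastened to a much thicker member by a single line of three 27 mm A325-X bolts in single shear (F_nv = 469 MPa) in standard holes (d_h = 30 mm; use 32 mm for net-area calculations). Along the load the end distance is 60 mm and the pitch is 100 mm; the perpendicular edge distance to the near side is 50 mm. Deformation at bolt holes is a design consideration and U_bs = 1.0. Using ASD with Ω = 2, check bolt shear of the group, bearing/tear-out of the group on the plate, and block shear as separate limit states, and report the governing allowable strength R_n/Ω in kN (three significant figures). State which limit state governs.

171 kN (block shear governs)

Bolt shear: A_b = π·27²/4 = 572.6 mm²; R_n = 469 × 572.6 × 3 × 1 / 1000 = 805.6 kN → 805.6 / 2 = 403 kN.
Bearing: edge l_c = 45, r_n = 132.8 kN; interior l_c = 70, r_n = 159.4 kN; R_n = 132.8 + 2·159.4 = 451.7 kN → 226 kN.
Block shear: A_gv = 1560, A_nv = 1080, A_nt = 204 mm²; R_n = min(0.6F_uA_nv, 0.6F_yA_gv) + U_bs·F_u·A_nt = 341 kN → 171 kN.
Block shear governs: 171 kN.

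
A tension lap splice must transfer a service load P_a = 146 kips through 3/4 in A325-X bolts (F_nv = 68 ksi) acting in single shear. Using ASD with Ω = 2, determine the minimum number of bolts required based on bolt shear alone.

10 bolts

A_b = π·0.75²/4 = 0.4418 in².
Per-bolt allowable strength R_n/Ω = 68 × 0.4418 × 1 / 2 = 15.02 kips.
n ≥ 146 / 15.02 = 9.72 → use 10 bolts.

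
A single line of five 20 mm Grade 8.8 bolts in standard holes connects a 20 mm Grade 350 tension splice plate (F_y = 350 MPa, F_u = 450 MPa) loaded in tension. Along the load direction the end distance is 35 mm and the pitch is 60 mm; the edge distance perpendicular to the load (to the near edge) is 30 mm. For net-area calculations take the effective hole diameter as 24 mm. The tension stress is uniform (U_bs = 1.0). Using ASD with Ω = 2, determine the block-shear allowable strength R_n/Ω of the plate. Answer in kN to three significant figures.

Shear plane L_v = 35 + 4·60 = 275 mm; A_gv = 275 × 20 = 5500 mm².
A_nv = (275 − 4.5·24) × 20 = 3340 mm².
A_nt = (30 − 0.5·24) × 20 = 360 mm².
0.6 F_u A_nv = 901.8 kN; 0.6 F_y A_gv = 1155 kN → shear rupture governs the shear term.
R_n = 901.8 + 1.0 × 450 × 360 / 1000 = 1064 kN.
Allowable strength R_n/Ω = 1064 / 2 = 532 kN.

532 kN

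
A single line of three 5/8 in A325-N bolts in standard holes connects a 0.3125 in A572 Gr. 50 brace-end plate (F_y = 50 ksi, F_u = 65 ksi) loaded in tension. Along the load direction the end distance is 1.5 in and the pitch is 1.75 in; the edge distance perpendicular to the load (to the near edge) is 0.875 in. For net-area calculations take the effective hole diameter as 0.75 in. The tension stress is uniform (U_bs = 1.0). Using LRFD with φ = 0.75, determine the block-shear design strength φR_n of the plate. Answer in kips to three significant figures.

36.2 kips

Shear plane L_v = 1.5 + 2·1.75 = 5 in; A_gv = 5 × 0.3125 = 1.562 in².
A_nv = (5 − 2.5·0.75) × 0.3125 = 0.9766 in².
A_nt = (0.875 − 0.5·0.75) × 0.3125 = 0.1562 in².
0.6 F_u A_nv = 38.09 kips; 0.6 F_y A_gv = 46.88 kips → shear rupture governs the shear term.
R_n = 38.09 + 1.0 × 65 × 0.1562 = 48.24 kips.
Design strength φR_n = 0.75 × 48.24 = 36.2 kips.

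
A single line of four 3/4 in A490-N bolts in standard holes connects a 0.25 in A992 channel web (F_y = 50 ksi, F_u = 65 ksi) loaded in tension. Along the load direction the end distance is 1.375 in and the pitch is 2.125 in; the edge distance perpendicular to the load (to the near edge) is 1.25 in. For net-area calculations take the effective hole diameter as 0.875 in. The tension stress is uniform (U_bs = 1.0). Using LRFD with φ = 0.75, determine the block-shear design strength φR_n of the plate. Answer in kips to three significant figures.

Shear plane L_v = 1.375 + 3·2.125 = 7.75 in; A_gv = 7.75 × 0.25 = 1.938 in².
A_nv = (7.75 − 3.5·0.875) × 0.25 = 1.172 in².
A_nt = (1.25 − 0.5·0.875) × 0.25 = 0.2031 in².
0.6 F_u A_nv = 45.7 kips; 0.6 F_y A_gv = 58.12 kips → shear rupture governs the shear term.
R_n = 45.7 + 1.0 × 65 × 0.2031 = 58.91 kips.
Design strength φR_n = 0.75 × 58.91 = 44.2 kips.

44.2 kips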